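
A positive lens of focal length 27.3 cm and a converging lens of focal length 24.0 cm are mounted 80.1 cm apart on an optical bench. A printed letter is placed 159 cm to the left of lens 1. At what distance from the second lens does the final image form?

48.9 cm

Lens 1: 1/d_i1 = 1/f₁ − 1/d_o1 = 1/(27.3) − 1/(159) = 0.03034, so d_i1 = 32.96 cm.
The intermediate image is 32.96 cm to the right of lens 1, which is 80.1 − (32.96) = 47.14 cm to the left of lens 2, so d_o2 = +47.14 cm.
Lens 2: 1/d_i2 = 1/f₂ − 1/d_o2 = 1/(24.0) − 1/(47.14) = 0.02045, so d_i2 = 48.9 cm.
The final image is real, 48.9 cm to the right of lens 2 (overall magnification ≈ 0.21).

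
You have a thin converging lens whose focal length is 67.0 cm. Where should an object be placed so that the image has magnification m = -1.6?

m = −d_i/d_o ⇒ d_i = −m·d_o.
1/f = 1/d_o + 1/d_i = 1/d_o − 1/(m·d_o) = (1 − 1/m)/d_o, so d_o = f(1 − 1/m) = (67.00)(1 − 1/(-1.6)) = 109 cm.

109 cm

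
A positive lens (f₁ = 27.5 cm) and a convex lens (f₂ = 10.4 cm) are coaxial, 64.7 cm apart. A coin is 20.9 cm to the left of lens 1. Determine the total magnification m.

Lens 1: 1/d_i1 = 1/(27.5) − 1/(20.9) = -0.01148, so d_i1 = -87.08 cm; m₁ = −d_i1/d_o1 = +4.167.
d_o2 = 64.7 − (-87.08) = 151.8 cm.
Lens 2: 1/d_i2 = 1/(10.4) − 1/(151.8) = 0.08957, so d_i2 = 11.16 cm; m₂ = −d_i2/d_o2 = -0.07355.
m = m₁·m₂ = (+4.167)(-0.07355) = -0.306.

m = -0.306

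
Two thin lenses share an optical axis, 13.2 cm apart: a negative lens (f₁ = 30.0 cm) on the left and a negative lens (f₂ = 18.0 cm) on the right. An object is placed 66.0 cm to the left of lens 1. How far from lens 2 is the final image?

Lens 1 is diverging, so f₁ = −30.0 cm.
Lens 1: 1/d_i1 = 1/f₁ − 1/d_o1 = 1/(-30.0) − 1/(66.0) = -0.04848, so d_i1 = -20.62 cm.
The intermediate image is 20.62 cm to the left of lens 1 (virtual), which is 13.2 − (-20.62) = 33.82 cm to the left of lens 2, so d_o2 = +33.82 cm.
Lens 2 is diverging, so f₂ = −18.0 cm.
Lens 2: 1/d_i2 = 1/f₂ − 1/d_o2 = 1/(-18.0) − 1/(33.82) = -0.08512, so d_i2 = -11.7 cm.
The final image is virtual, 11.7 cm to the left of lens 2 (overall magnification ≈ 0.11).

11.7 cm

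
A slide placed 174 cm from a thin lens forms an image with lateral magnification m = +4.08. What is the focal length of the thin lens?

f = 230 cm (converging)

m = −d_i/d_o ⇒ d_i = −m·d_o = −(+4.08)·(174) = -709.9 cm.
1/f = 1/d_o + 1/d_i = 1/(174) + 1/(-709.9) = 0.004338, so f = 230 cm.
Since f is positive, the thin lens is converging.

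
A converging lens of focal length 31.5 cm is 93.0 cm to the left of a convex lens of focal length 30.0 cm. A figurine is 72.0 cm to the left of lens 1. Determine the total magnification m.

m = +3.33

Lens 1: 1/d_i1 = 1/(31.5) − 1/(72.0) = 0.01786, so d_i1 = 56.00 cm; m₁ = −d_i1/d_o1 = -0.7778.
d_o2 = 93.0 − (56.00) = 37.00 cm.
Lens 2: 1/d_i2 = 1/(30.0) − 1/(37.00) = 0.006306, so d_i2 = 158.6 cm; m₂ = −d_i2/d_o2 = -4.286.
m = m₁·m₂ = (-0.7778)(-4.286) = +3.33.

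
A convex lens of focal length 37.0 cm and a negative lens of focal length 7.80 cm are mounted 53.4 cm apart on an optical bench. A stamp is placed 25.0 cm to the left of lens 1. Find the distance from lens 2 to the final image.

Lens 1: 1/d_i1 = 1/f₁ − 1/d_o1 = 1/(37.0) − 1/(25.0) = -0.01297, so d_i1 = -77.08 cm.
The intermediate image is 77.08 cm to the left of lens 1 (virtual), which is 53.4 − (-77.08) = 130.5 cm to the left of lens 2, so d_o2 = +130.5 cm.
Lens 2 is diverging, so f₂ = −7.80 cm.
Lens 2: 1/d_i2 = 1/f₂ − 1/d_o2 = 1/(-7.80) − 1/(130.5) = -0.1359, so d_i2 = -7.36 cm.
The final image is virtual, 7.36 cm to the left of lens 2 (overall magnification ≈ 0.17).

7.36 cm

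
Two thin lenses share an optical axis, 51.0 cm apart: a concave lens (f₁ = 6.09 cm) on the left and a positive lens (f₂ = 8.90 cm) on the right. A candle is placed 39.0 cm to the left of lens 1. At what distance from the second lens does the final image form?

10.6 cm

Lens 1 is diverging, so f₁ = −6.09 cm.
Lens 1: 1/d_i1 = 1/f₁ − 1/d_o1 = 1/(-6.09) − 1/(39.0) = -0.1898, so d_i1 = -5.267 cm.
The intermediate image is 5.267 cm to the left of lens 1 (virtual), which is 51.0 − (-5.267) = 56.27 cm to the left of lens 2, so d_o2 = +56.27 cm.
Lens 2: 1/d_i2 = 1/f₂ − 1/d_o2 = 1/(8.90) − 1/(56.27) = 0.09459, so d_i2 = 10.6 cm.
The final image is real, 10.6 cm to the right of lens 2 (overall magnification ≈ -0.025).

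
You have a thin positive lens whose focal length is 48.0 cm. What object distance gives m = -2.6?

m = −d_i/d_o ⇒ d_i = −m·d_o.
1/f = 1/d_o + 1/d_i = 1/d_o − 1/(m·d_o) = (1 − 1/m)/d_o, so d_o = f(1 − 1/m) = (48.00)(1 − 1/(-2.6)) = 66.5 cm.

66.5 cm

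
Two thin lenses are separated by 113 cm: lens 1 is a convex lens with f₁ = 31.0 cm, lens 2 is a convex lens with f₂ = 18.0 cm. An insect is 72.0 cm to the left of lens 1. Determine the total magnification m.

m = +0.336

Lens 1: 1/d_i1 = 1/(31.0) − 1/(72.0) = 0.01837, so d_i1 = 54.44 cm; m₁ = −d_i1/d_o1 = -0.7561.
d_o2 = 113 − (54.44) = 58.56 cm.
Lens 2: 1/d_i2 = 1/(18.0) − 1/(58.56) = 0.03848, so d_i2 = 25.99 cm; m₂ = −d_i2/d_o2 = -0.4438.
m = m₁·m₂ = (-0.7561)(-0.4438) = +0.336.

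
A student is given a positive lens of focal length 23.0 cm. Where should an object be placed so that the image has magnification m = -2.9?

30.9 cm

m = −d_i/d_o ⇒ d_i = −m·d_o.
1/f = 1/d_o + 1/d_i = 1/d_o − 1/(m·d_o) = (1 − 1/m)/d_o, so d_o = f(1 − 1/m) = (23.00)(1 − 1/(-2.9)) = 30.9 cm.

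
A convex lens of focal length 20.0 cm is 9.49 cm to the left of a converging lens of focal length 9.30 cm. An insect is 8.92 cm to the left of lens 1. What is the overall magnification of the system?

m = -1.03

Lens 1: 1/d_i1 = 1/(20.0) − 1/(8.92) = -0.06211, so d_i1 = -16.10 cm; m₁ = −d_i1/d_o1 = +1.805.
d_o2 = 9.49 − (-16.10) = 25.59 cm.
Lens 2: 1/d_i2 = 1/(9.30) − 1/(25.59) = 0.06845, so d_i2 = 14.61 cm; m₂ = −d_i2/d_o2 = -0.5709.
m = m₁·m₂ = (+1.805)(-0.5709) = -1.03.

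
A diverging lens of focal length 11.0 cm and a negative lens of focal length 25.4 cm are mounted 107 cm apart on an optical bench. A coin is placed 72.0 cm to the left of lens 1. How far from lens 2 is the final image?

Lens 1 is diverging, so f₁ = −11.0 cm.
Lens 1: 1/d_i1 = 1/f₁ − 1/d_o1 = 1/(-11.0) − 1/(72.0) = -0.1048, so d_i1 = -9.542 cm.
The intermediate image is 9.542 cm to the left of lens 1 (virtual), which is 107 − (-9.542) = 116.5 cm to the left of lens 2, so d_o2 = +116.5 cm.
Lens 2 is diverging, so f₂ = −25.4 cm.
Lens 2: 1/d_i2 = 1/f₂ − 1/d_o2 = 1/(-25.4) − 1/(116.5) = -0.04795, so d_i2 = -20.9 cm.
The final image is virtual, 20.9 cm to the left of lens 2 (overall magnification ≈ 0.024).

20.9 cm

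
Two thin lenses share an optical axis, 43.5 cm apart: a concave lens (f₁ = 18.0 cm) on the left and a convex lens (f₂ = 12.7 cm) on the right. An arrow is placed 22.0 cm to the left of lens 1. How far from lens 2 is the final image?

Lens 1 is diverging, so f₁ = −18.0 cm.
Lens 1: 1/d_i1 = 1/f₁ − 1/d_o1 = 1/(-18.0) − 1/(22.0) = -0.1010, so d_i1 = -9.900 cm.
The intermediate image is 9.900 cm to the left of lens 1 (virtual), which is 43.5 − (-9.900) = 53.40 cm to the left of lens 2, so d_o2 = +53.40 cm.
Lens 2: 1/d_i2 = 1/f₂ − 1/d_o2 = 1/(12.7) − 1/(53.40) = 0.06001, so d_i2 = 16.7 cm.
The final image is real, 16.7 cm to the right of lens 2 (overall magnification ≈ -0.14).

16.7 cm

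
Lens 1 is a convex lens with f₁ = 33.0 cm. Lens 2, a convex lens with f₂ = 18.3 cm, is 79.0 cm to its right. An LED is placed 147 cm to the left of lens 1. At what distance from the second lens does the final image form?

Lens 1: 1/d_i1 = 1/f₁ − 1/d_o1 = 1/(33.0) − 1/(147) = 0.02350, so d_i1 = 42.55 cm.
The intermediate image is 42.55 cm to the right of lens 1, which is 79.0 − (42.55) = 36.45 cm to the left of lens 2, so d_o2 = +36.45 cm.
Lens 2: 1/d_i2 = 1/f₂ − 1/d_o2 = 1/(18.3) − 1/(36.45) = 0.02721, so d_i2 = 36.8 cm.
The final image is real, 36.8 cm to the right of lens 2 (overall magnification ≈ 0.29).

36.8 cm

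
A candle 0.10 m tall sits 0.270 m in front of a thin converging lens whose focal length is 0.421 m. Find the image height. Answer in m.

0.279 m

1/d_i = 1/f − 1/d_o = 1/(0.4210) − 1/(0.270) = -1.328, so d_i = -0.7528 m.
m = −d_i/d_o = +2.788.
|h_i| = |m|·h_o = 2.788 × 0.10 = 0.279 m. The image is virtual, upright and enlarged, on the same side as the object.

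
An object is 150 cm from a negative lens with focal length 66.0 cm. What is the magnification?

For a negative lens, f = -66.0 cm.
1/d_i = 1/f − 1/d_o = 1/(-66.00) − 1/(150) = -0.02182, so d_i = -45.83 cm.
m = −d_i/d_o = −(-45.83)/(150) = +0.306.
The image is virtual, upright and reduced, on the same side as the object.

m = +0.306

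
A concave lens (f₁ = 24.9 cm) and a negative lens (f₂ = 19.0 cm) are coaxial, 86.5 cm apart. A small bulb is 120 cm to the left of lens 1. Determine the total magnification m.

f₁ = −24.9 cm (diverging).
Lens 1: 1/d_i1 = 1/(-24.9) − 1/(120) = -0.04849, so d_i1 = -20.62 cm; m₁ = −d_i1/d_o1 = +0.1718.
d_o2 = 86.5 − (-20.62) = 107.1 cm.
f₂ = −19.0 cm (diverging).
Lens 2: 1/d_i2 = 1/(-19.0) − 1/(107.1) = -0.06197, so d_i2 = -16.14 cm; m₂ = −d_i2/d_o2 = +0.1507.
m = m₁·m₂ = (+0.1718)(+0.1507) = +0.0259.

m = +0.0259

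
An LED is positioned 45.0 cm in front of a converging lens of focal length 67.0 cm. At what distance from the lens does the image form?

137 cm

Thin-lens equation: 1/v = 1/f − 1/u = 1/(67.00) − 1/(45.0) = 0.01493 − 0.02222 = -0.007297, so v = -137 cm.
The image is virtual, upright and enlarged, on the same side as the object.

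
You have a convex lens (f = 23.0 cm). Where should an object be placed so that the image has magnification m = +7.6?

m = −d_i/d_o ⇒ d_i = −m·d_o.
1/f = 1/d_o + 1/d_i = 1/d_o − 1/(m·d_o) = (1 − 1/m)/d_o, so d_o = f(1 − 1/m) = (23.00)(1 − 1/(+7.6)) = 20.0 cm.

20.0 cm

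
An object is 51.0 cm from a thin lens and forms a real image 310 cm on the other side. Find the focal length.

Real image ⇒ d_i = +310 cm.
1/f = 1/d_o + 1/d_i = 1/(51.0) + 1/(310) = 0.02283, so f = 43.8 cm.
Since f is positive, the thin lens is converging.

f = 43.8 cm (converging)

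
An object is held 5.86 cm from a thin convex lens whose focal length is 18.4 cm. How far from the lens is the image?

Thin-lens equation: 1/d_i = 1/f − 1/d_o = 1/(18.40) − 1/(5.86) = 0.05435 − 0.1706 = -0.1163, so d_i = -8.60 cm.
The image is virtual, upright and enlarged, on the same side as the object.

8.60 cm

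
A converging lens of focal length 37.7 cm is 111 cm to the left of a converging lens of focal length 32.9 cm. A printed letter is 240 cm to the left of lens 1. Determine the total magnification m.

m = +0.184

Lens 1: 1/d_i1 = 1/(37.7) − 1/(240) = 0.02236, so d_i1 = 44.73 cm; m₁ = −d_i1/d_o1 = -0.1864.
d_o2 = 111 − (44.73) = 66.27 cm.
Lens 2: 1/d_i2 = 1/(32.9) − 1/(66.27) = 0.01531, so d_i2 = 65.34 cm; m₂ = −d_i2/d_o2 = -0.9859.
m = m₁·m₂ = (-0.1864)(-0.9859) = +0.184.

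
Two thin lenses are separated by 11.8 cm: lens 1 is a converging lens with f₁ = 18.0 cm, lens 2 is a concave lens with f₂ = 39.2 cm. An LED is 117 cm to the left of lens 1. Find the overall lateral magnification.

Lens 1: 1/d_i1 = 1/(18.0) − 1/(117) = 0.04701, so d_i1 = 21.27 cm; m₁ = −d_i1/d_o1 = -0.1818.
d_o2 = 11.8 − (21.27) = -9.470 cm (virtual object).
f₂ = −39.2 cm (diverging).
Lens 2: 1/d_i2 = 1/(-39.2) − 1/(-9.470) = 0.08009, so d_i2 = 12.49 cm; m₂ = −d_i2/d_o2 = +1.319.
m = m₁·m₂ = (-0.1818)(+1.319) = -0.240.

m = -0.240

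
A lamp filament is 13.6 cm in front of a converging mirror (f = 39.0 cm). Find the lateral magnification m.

m = +1.54

1/d_i = 1/f − 1/d_o = 1/(39.00) − 1/(13.6) = -0.04789, so d_i = -20.88 cm.
m = −d_i/d_o = −(-20.88)/(13.6) = +1.54.
The image is virtual, upright and enlarged, behind the mirror.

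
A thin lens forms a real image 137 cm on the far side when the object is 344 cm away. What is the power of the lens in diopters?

P = +1.02 D

d_i = +137 cm.
1/f = 1/d_o + 1/d_i = 1/(344) + 1/(137) = 0.01021 cm⁻¹.
f = 97.98 cm = 0.9798 m, so P = 1/f = +1.02 D.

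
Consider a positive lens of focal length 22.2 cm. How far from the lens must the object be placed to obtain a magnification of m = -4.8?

26.8 cm

m = −d_i/d_o ⇒ d_i = −m·d_o.
1/f = 1/d_o + 1/d_i = 1/d_o − 1/(m·d_o) = (1 − 1/m)/d_o, so d_o = f(1 − 1/m) = (22.20)(1 − 1/(-4.8)) = 26.8 cm.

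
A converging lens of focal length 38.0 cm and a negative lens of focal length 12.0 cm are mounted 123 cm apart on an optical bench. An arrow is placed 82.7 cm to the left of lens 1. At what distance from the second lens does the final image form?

Lens 1: 1/d_i1 = 1/f₁ − 1/d_o1 = 1/(38.0) − 1/(82.7) = 0.01422, so d_i1 = 70.30 cm.
The intermediate image is 70.30 cm to the right of lens 1, which is 123 − (70.30) = 52.70 cm to the left of lens 2, so d_o2 = +52.70 cm.
Lens 2 is diverging, so f₂ = −12.0 cm.
Lens 2: 1/d_i2 = 1/f₂ − 1/d_o2 = 1/(-12.0) − 1/(52.70) = -0.1023, so d_i2 = -9.77 cm.
The final image is virtual, 9.77 cm to the left of lens 2 (overall magnification ≈ -0.16).

9.77 cm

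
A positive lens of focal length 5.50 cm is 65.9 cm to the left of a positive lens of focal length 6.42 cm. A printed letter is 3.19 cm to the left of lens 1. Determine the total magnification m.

m = -0.228

Lens 1: 1/d_i1 = 1/(5.50) − 1/(3.19) = -0.1317, so d_i1 = -7.595 cm; m₁ = −d_i1/d_o1 = +2.381.
d_o2 = 65.9 − (-7.595) = 73.50 cm.
Lens 2: 1/d_i2 = 1/(6.42) − 1/(73.50) = 0.1422, so d_i2 = 7.034 cm; m₂ = −d_i2/d_o2 = -0.09571.
m = m₁·m₂ = (+2.381)(-0.09571) = -0.228.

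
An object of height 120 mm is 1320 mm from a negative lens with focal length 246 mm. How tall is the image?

18.9 mm

For a negative lens, f = -246 mm.
1/d_i = 1/f − 1/d_o = 1/(-246.0) − 1/(1320) = -0.004823, so d_i = -207.4 mm.
m = −d_i/d_o = +0.1571.
|h_i| = |m|·h_o = 0.1571 × 120 = 18.9 mm. The image is virtual, upright and reduced, on the same side as the object.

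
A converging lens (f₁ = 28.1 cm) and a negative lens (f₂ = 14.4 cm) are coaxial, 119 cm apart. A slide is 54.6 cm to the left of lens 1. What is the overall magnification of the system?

m = -0.202

Lens 1: 1/d_i1 = 1/(28.1) − 1/(54.6) = 0.01727, so d_i1 = 57.90 cm; m₁ = −d_i1/d_o1 = -1.060.
d_o2 = 119 − (57.90) = 61.10 cm.
f₂ = −14.4 cm (diverging).
Lens 2: 1/d_i2 = 1/(-14.4) − 1/(61.10) = -0.08581, so d_i2 = -11.65 cm; m₂ = −d_i2/d_o2 = +0.1907.
m = m₁·m₂ = (-1.060)(+0.1907) = -0.202.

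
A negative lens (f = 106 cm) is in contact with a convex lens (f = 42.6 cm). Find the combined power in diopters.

P₁ = 1/f₁ = 1/(-1.06 m) = -0.9434 D; P₂ = 1/f₂ = 1/(0.426 m) = +2.347 D.
For thin lenses in contact, P = P₁ + P₂ = (-0.9434) + (+2.347) = +1.40 D.

P = +1.40 D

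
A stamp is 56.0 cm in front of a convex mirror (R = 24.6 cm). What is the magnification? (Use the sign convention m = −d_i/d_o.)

f = R/2 = 24.6/2 = 12.30 cm; for a convex mirror, f = -12.30 cm.
1/d_i = 1/f − 1/d_o = 1/(-12.30) − 1/(56.0) = -0.09916, so d_i = -10.08 cm.
m = −d_i/d_o = −(-10.08)/(56.0) = +0.180.
The image is virtual, upright and reduced, behind the mirror.

m = +0.180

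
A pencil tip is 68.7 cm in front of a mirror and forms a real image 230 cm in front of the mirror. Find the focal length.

f = 52.9 cm (concave)

Real image ⇒ d_i = +230 cm.
1/f = 1/d_o + 1/d_i = 1/(68.7) + 1/(230) = 0.01890, so f = 52.9 cm.
Since f is positive, the mirror is concave.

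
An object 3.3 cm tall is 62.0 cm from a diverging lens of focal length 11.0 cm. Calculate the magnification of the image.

m = +0.151

For a diverging lens, f = -11.0 cm.
1/d_i = 1/f − 1/d_o = 1/(-11.00) − 1/(62.0) = -0.1070, so d_i = -9.342 cm.
m = −d_i/d_o = −(-9.342)/(62.0) = +0.151.
The image is virtual, upright and reduced, on the same side as the object.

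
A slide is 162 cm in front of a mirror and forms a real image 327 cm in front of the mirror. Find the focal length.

Real image ⇒ d_i = +327 cm.
1/f = 1/d_o + 1/d_i = 1/(162) + 1/(327) = 0.009231, so f = 108 cm.
Since f is positive, the mirror is concave.

f = 108 cm (concave)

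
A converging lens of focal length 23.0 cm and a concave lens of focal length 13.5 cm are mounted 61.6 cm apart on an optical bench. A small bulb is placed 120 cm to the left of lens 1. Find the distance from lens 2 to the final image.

9.59 cm

Lens 1: 1/d_i1 = 1/f₁ − 1/d_o1 = 1/(23.0) − 1/(120) = 0.03514, so d_i1 = 28.45 cm.
The intermediate image is 28.45 cm to the right of lens 1, which is 61.6 − (28.45) = 33.15 cm to the left of lens 2, so d_o2 = +33.15 cm.
Lens 2 is diverging, so f₂ = −13.5 cm.
Lens 2: 1/d_i2 = 1/f₂ − 1/d_o2 = 1/(-13.5) − 1/(33.15) = -0.1042, so d_i2 = -9.59 cm.
The final image is virtual, 9.59 cm to the left of lens 2 (overall magnification ≈ -0.069).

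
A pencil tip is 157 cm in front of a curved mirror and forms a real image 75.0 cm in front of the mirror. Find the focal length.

f = 50.8 cm (concave)

Real image ⇒ d_i = +75.0 cm.
1/f = 1/d_o + 1/d_i = 1/(157) + 1/(75.0) = 0.01970, so f = 50.8 cm.
Since f is positive, the curved mirror is concave.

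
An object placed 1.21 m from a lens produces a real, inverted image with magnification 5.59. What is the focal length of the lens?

f = 1.03 m (converging)

m = −d_i/d_o ⇒ d_i = −m·d_o = −(-5.59)·(1.21) = 6.764 m.
1/f = 1/d_o + 1/d_i = 1/(1.21) + 1/(6.764) = 0.9743, so f = 1.03 m.
Since f is positive, the lens is converging.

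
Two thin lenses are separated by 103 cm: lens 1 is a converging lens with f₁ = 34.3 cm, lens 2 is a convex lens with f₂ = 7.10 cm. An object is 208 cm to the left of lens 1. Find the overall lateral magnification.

m = +0.0256

Lens 1: 1/d_i1 = 1/(34.3) − 1/(208) = 0.02435, so d_i1 = 41.07 cm; m₁ = −d_i1/d_o1 = -0.1975.
d_o2 = 103 − (41.07) = 61.93 cm.
Lens 2: 1/d_i2 = 1/(7.10) − 1/(61.93) = 0.1247, so d_i2 = 8.019 cm; m₂ = −d_i2/d_o2 = -0.1295.
m = m₁·m₂ = (-0.1975)(-0.1295) = +0.0256.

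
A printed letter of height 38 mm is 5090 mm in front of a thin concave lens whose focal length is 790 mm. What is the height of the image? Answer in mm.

For a concave lens, f = -790 mm.
1/d_i = 1/f − 1/d_o = 1/(-790.0) − 1/(5090) = -0.001462, so d_i = -683.9 mm.
m = −d_i/d_o = +0.1344.
|h_i| = |m|·h_o = 0.1344 × 38 = 5.11 mm. The image is virtual, upright and reduced, on the same side as the object.

5.11 mm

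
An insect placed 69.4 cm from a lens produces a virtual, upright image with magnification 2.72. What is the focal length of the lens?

m = −d_i/d_o ⇒ d_i = −m·d_o = −(+2.72)·(69.4) = -188.8 cm.
1/f = 1/d_o + 1/d_i = 1/(69.4) + 1/(-188.8) = 0.009113, so f = 110 cm.
Since f is positive, the lens is converging.

f = 110 cm (converging)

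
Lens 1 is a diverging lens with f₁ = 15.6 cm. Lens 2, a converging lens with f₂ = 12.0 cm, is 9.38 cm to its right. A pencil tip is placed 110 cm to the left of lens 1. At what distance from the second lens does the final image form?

25.0 cm

Lens 1 is diverging, so f₁ = −15.6 cm.
Lens 1: 1/d_i1 = 1/f₁ − 1/d_o1 = 1/(-15.6) − 1/(110) = -0.07319, so d_i1 = -13.66 cm.
The intermediate image is 13.66 cm to the left of lens 1 (virtual), which is 9.38 − (-13.66) = 23.04 cm to the left of lens 2, so d_o2 = +23.04 cm.
Lens 2: 1/d_i2 = 1/f₂ − 1/d_o2 = 1/(12.0) − 1/(23.04) = 0.03993, so d_i2 = 25.0 cm.
The final image is real, 25.0 cm to the right of lens 2 (overall magnification ≈ -0.13).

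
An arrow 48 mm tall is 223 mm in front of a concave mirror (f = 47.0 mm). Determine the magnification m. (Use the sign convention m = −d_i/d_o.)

1/d_i = 1/f − 1/d_o = 1/(47.00) − 1/(223) = 0.01679, so d_i = 59.55 mm.
m = −d_i/d_o = −(59.55)/(223) = -0.267.
The image is real, inverted and reduced, in front of the mirror.

m = -0.267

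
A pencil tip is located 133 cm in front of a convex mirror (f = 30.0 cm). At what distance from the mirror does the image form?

24.5 cm

For a convex mirror, f = -30.0 cm.
Mirror equation: 1/v = 1/f − 1/u = 1/(-30.00) − 1/(133) = -0.03333 − 0.007519 = -0.04085, so v = -24.5 cm.
The image is virtual, upright and reduced, behind the mirror.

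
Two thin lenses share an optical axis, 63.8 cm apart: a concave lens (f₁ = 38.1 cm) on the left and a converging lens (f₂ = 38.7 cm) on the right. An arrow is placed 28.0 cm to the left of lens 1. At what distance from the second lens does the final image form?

75.0 cm

Lens 1 is diverging, so f₁ = −38.1 cm.
Lens 1: 1/d_i1 = 1/f₁ − 1/d_o1 = 1/(-38.1) − 1/(28.0) = -0.06196, so d_i1 = -16.14 cm.
The intermediate image is 16.14 cm to the left of lens 1 (virtual), which is 63.8 − (-16.14) = 79.94 cm to the left of lens 2, so d_o2 = +79.94 cm.
Lens 2: 1/d_i2 = 1/f₂ − 1/d_o2 = 1/(38.7) − 1/(79.94) = 0.01333, so d_i2 = 75.0 cm.
The final image is real, 75.0 cm to the right of lens 2 (overall magnification ≈ -0.54).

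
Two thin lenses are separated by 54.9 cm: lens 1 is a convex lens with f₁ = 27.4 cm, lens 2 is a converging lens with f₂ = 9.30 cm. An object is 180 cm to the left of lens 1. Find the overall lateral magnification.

Lens 1: 1/d_i1 = 1/(27.4) − 1/(180) = 0.03094, so d_i1 = 32.32 cm; m₁ = −d_i1/d_o1 = -0.1796.
d_o2 = 54.9 − (32.32) = 22.58 cm.
Lens 2: 1/d_i2 = 1/(9.30) − 1/(22.58) = 0.06324, so d_i2 = 15.81 cm; m₂ = −d_i2/d_o2 = -0.7003.
m = m₁·m₂ = (-0.1796)(-0.7003) = +0.126.

m = +0.126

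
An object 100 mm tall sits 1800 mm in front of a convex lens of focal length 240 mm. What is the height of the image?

1/d_i = 1/f − 1/d_o = 1/(240.0) − 1/(1800) = 0.003611, so d_i = 276.9 mm.
m = −d_i/d_o = -0.1538.
|h_i| = |m|·h_o = 0.1538 × 100 = 15.4 mm. The image is real, inverted and reduced, on the far side of the lens.

15.4 mm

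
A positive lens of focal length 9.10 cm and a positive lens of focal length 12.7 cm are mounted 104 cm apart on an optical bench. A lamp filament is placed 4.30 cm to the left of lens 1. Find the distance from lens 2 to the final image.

14.3 cm

Lens 1: 1/d_i1 = 1/f₁ − 1/d_o1 = 1/(9.10) − 1/(4.30) = -0.1227, so d_i1 = -8.152 cm.
The intermediate image is 8.152 cm to the left of lens 1 (virtual), which is 104 − (-8.152) = 112.2 cm to the left of lens 2, so d_o2 = +112.2 cm.
Lens 2: 1/d_i2 = 1/f₂ − 1/d_o2 = 1/(12.7) − 1/(112.2) = 0.06983, so d_i2 = 14.3 cm.
The final image is real, 14.3 cm to the right of lens 2 (overall magnification ≈ -0.24).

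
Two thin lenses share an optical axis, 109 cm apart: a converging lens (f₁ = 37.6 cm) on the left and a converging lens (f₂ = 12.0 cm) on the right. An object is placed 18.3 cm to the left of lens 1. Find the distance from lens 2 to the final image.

Lens 1: 1/d_i1 = 1/f₁ − 1/d_o1 = 1/(37.6) − 1/(18.3) = -0.02805, so d_i1 = -35.65 cm.
The intermediate image is 35.65 cm to the left of lens 1 (virtual), which is 109 − (-35.65) = 144.7 cm to the left of lens 2, so d_o2 = +144.7 cm.
Lens 2: 1/d_i2 = 1/f₂ − 1/d_o2 = 1/(12.0) − 1/(144.7) = 0.07642, so d_i2 = 13.1 cm.
The final image is real, 13.1 cm to the right of lens 2 (overall magnification ≈ -0.18).

13.1 cm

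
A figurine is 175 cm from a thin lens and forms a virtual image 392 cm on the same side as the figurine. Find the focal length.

Virtual image ⇒ d_i = −392 cm.
1/f = 1/d_o + 1/d_i = 1/(175) + 1/(-392) = 0.003163, so f = 316 cm.
Since f is positive, the thin lens is converging.

f = 316 cm (converging)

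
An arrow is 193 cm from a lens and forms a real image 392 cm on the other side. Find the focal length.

Real image ⇒ d_i = +392 cm.
1/f = 1/d_o + 1/d_i = 1/(193) + 1/(392) = 0.007732, so f = 129 cm.
Since f is positive, the lens is converging.

f = 129 cm (converging)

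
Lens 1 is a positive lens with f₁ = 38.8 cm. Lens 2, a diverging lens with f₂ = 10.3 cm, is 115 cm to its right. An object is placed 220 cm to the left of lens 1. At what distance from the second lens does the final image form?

Lens 1: 1/d_i1 = 1/f₁ − 1/d_o1 = 1/(38.8) − 1/(220) = 0.02123, so d_i1 = 47.11 cm.
The intermediate image is 47.11 cm to the right of lens 1, which is 115 − (47.11) = 67.89 cm to the left of lens 2, so d_o2 = +67.89 cm.
Lens 2 is diverging, so f₂ = −10.3 cm.
Lens 2: 1/d_i2 = 1/f₂ − 1/d_o2 = 1/(-10.3) − 1/(67.89) = -0.1118, so d_i2 = -8.94 cm.
The final image is virtual, 8.94 cm to the left of lens 2 (overall magnification ≈ -0.028).

8.94 cm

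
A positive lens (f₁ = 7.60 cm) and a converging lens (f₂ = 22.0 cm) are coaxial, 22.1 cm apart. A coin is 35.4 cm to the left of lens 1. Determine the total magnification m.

m = -0.628

Lens 1: 1/d_i1 = 1/(7.60) − 1/(35.4) = 0.1033, so d_i1 = 9.678 cm; m₁ = −d_i1/d_o1 = -0.2734.
d_o2 = 22.1 − (9.678) = 12.42 cm.
Lens 2: 1/d_i2 = 1/(22.0) − 1/(12.42) = -0.03506, so d_i2 = -28.52 cm; m₂ = −d_i2/d_o2 = +2.296.
m = m₁·m₂ = (-0.2734)(+2.296) = -0.628.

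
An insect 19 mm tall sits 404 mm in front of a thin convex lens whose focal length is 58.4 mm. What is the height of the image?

1/d_i = 1/f − 1/d_o = 1/(58.40) − 1/(404) = 0.01465, so d_i = 68.27 mm.
m = −d_i/d_o = -0.1690.
|h_i| = |m|·h_o = 0.1690 × 19 = 3.21 mm. The image is real, inverted and reduced, on the far side of the lens.

3.21 mm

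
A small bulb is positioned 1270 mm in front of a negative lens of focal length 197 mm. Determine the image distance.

171 mm

For a negative lens, f = -197 mm.
Lens equation: 1/s_i = 1/f − 1/s_o = 1/(-197.0) − 1/(1270) = -0.005076 − 0.0007874 = -0.005864, so s_i = -171 mm.
The image is virtual, upright and reduced, on the same side as the object.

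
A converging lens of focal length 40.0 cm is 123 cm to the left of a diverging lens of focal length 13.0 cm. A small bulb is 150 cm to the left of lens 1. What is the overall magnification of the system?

m = -0.0580

Lens 1: 1/d_i1 = 1/(40.0) − 1/(150) = 0.01833, so d_i1 = 54.55 cm; m₁ = −d_i1/d_o1 = -0.3637.
d_o2 = 123 − (54.55) = 68.45 cm.
f₂ = −13.0 cm (diverging).
Lens 2: 1/d_i2 = 1/(-13.0) − 1/(68.45) = -0.09153, so d_i2 = -10.93 cm; m₂ = −d_i2/d_o2 = +0.1596.
m = m₁·m₂ = (-0.3637)(+0.1596) = -0.0580.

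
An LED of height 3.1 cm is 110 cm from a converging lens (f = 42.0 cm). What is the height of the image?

1/d_i = 1/f − 1/d_o = 1/(42.00) − 1/(110) = 0.01472, so d_i = 67.94 cm.
m = −d_i/d_o = -0.6176.
|h_i| = |m|·h_o = 0.6176 × 3.1 = 1.91 cm. The image is real, inverted and reduced, on the far side of the lens.

1.91 cm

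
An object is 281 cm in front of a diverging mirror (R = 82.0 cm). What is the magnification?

m = +0.127

f = R/2 = 82.0/2 = 41.00 cm; for a diverging mirror, f = -41.00 cm.
1/d_i = 1/f − 1/d_o = 1/(-41.00) − 1/(281) = -0.02795, so d_i = -35.78 cm.
m = −d_i/d_o = −(-35.78)/(281) = +0.127.
The image is virtual, upright and reduced, behind the mirror.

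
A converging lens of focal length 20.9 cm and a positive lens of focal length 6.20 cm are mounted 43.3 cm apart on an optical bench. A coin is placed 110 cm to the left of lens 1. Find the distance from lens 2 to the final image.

Lens 1: 1/d_i1 = 1/f₁ − 1/d_o1 = 1/(20.9) − 1/(110) = 0.03876, so d_i1 = 25.80 cm.
The intermediate image is 25.80 cm to the right of lens 1, which is 43.3 − (25.80) = 17.50 cm to the left of lens 2, so d_o2 = +17.50 cm.
Lens 2: 1/d_i2 = 1/f₂ − 1/d_o2 = 1/(6.20) − 1/(17.50) = 0.1041, so d_i2 = 9.60 cm.
The final image is real, 9.60 cm to the right of lens 2 (overall magnification ≈ 0.13).

9.60 cm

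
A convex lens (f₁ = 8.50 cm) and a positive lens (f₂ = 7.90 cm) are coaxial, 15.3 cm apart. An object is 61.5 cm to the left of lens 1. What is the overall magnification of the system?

Lens 1: 1/d_i1 = 1/(8.50) − 1/(61.5) = 0.1014, so d_i1 = 9.863 cm; m₁ = −d_i1/d_o1 = -0.1604.
d_o2 = 15.3 − (9.863) = 5.437 cm.
Lens 2: 1/d_i2 = 1/(7.90) − 1/(5.437) = -0.05734, so d_i2 = -17.44 cm; m₂ = −d_i2/d_o2 = +3.207.
m = m₁·m₂ = (-0.1604)(+3.207) = -0.514.

m = -0.514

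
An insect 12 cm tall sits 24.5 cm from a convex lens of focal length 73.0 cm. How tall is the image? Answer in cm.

1/d_i = 1/f − 1/d_o = 1/(73.00) − 1/(24.5) = -0.02712, so d_i = -36.88 cm.
m = −d_i/d_o = +1.505.
|h_i| = |m|·h_o = 1.505 × 12 = 18.1 cm. The image is virtual, upright and enlarged, on the same side as the object.

18.1 cm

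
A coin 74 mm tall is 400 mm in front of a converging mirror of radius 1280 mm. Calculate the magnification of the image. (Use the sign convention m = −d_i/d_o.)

f = R/2 = 1280/2 = 640.0 mm.
1/d_i = 1/f − 1/d_o = 1/(640.0) − 1/(400) = -0.0009375, so d_i = -1067 mm.
m = −d_i/d_o = −(-1067)/(400) = +2.67.
The image is virtual, upright and enlarged, behind the mirror.

m = +2.67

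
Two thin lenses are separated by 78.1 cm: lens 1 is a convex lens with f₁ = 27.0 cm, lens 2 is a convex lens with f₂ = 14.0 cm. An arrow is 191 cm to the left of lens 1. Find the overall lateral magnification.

Lens 1: 1/d_i1 = 1/(27.0) − 1/(191) = 0.03180, so d_i1 = 31.45 cm; m₁ = −d_i1/d_o1 = -0.1647.
d_o2 = 78.1 − (31.45) = 46.65 cm.
Lens 2: 1/d_i2 = 1/(14.0) − 1/(46.65) = 0.04999, so d_i2 = 20.00 cm; m₂ = −d_i2/d_o2 = -0.4288.
m = m₁·m₂ = (-0.1647)(-0.4288) = +0.0706.

m = +0.0706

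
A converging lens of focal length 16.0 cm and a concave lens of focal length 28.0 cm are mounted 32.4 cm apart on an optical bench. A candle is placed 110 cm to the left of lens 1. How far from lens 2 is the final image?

Lens 1: 1/d_i1 = 1/f₁ − 1/d_o1 = 1/(16.0) − 1/(110) = 0.05341, so d_i1 = 18.72 cm.
The intermediate image is 18.72 cm to the right of lens 1, which is 32.4 − (18.72) = 13.68 cm to the left of lens 2, so d_o2 = +13.68 cm.
Lens 2 is diverging, so f₂ = −28.0 cm.
Lens 2: 1/d_i2 = 1/f₂ − 1/d_o2 = 1/(-28.0) − 1/(13.68) = -0.1088, so d_i2 = -9.19 cm.
The final image is virtual, 9.19 cm to the left of lens 2 (overall magnification ≈ -0.11).

9.19 cm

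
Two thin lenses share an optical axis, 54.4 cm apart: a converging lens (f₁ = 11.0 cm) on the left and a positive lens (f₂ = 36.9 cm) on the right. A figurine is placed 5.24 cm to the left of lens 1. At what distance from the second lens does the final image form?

86.4 cm

Lens 1: 1/d_i1 = 1/f₁ − 1/d_o1 = 1/(11.0) − 1/(5.24) = -0.09993, so d_i1 = -10.01 cm.
The intermediate image is 10.01 cm to the left of lens 1 (virtual), which is 54.4 − (-10.01) = 64.41 cm to the left of lens 2, so d_o2 = +64.41 cm.
Lens 2: 1/d_i2 = 1/f₂ − 1/d_o2 = 1/(36.9) − 1/(64.41) = 0.01157, so d_i2 = 86.4 cm.
The final image is real, 86.4 cm to the right of lens 2 (overall magnification ≈ -2.6).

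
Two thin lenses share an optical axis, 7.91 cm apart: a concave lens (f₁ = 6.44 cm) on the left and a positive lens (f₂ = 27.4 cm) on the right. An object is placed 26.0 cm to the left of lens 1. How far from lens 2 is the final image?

Lens 1 is diverging, so f₁ = −6.44 cm.
Lens 1: 1/d_i1 = 1/f₁ − 1/d_o1 = 1/(-6.44) − 1/(26.0) = -0.1937, so d_i1 = -5.162 cm.
The intermediate image is 5.162 cm to the left of lens 1 (virtual), which is 7.91 − (-5.162) = 13.07 cm to the left of lens 2, so d_o2 = +13.07 cm.
Lens 2: 1/d_i2 = 1/f₂ − 1/d_o2 = 1/(27.4) − 1/(13.07) = -0.04001, so d_i2 = -25.0 cm.
The final image is virtual, 25.0 cm to the left of lens 2 (overall magnification ≈ 0.38).

25.0 cm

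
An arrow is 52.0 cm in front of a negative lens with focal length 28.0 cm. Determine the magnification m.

For a negative lens, f = -28.0 cm.
1/d_i = 1/f − 1/d_o = 1/(-28.00) − 1/(52.0) = -0.05495, so d_i = -18.20 cm.
m = −d_i/d_o = −(-18.20)/(52.0) = +0.350.
The image is virtual, upright and reduced, on the same side as the object.

m = +0.350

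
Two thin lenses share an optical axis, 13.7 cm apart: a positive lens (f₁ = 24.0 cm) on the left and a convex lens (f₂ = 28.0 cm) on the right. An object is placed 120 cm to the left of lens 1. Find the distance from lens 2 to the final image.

10.3 cm

Lens 1: 1/d_i1 = 1/f₁ − 1/d_o1 = 1/(24.0) − 1/(120) = 0.03333, so d_i1 = 30.00 cm.
The intermediate image is 30.00 cm to the right of lens 1, which lies 16.30 cm to the right of lens 2 — a virtual object — so d_o2 = −16.30 cm.
Lens 2: 1/d_i2 = 1/f₂ − 1/d_o2 = 1/(28.0) − 1/(-16.30) = 0.09706, so d_i2 = 10.3 cm.
The final image is real, 10.3 cm to the right of lens 2 (overall magnification ≈ -0.16).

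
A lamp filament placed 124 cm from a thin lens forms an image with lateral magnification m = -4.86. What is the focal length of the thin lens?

f = 103 cm (converging)

m = −d_i/d_o ⇒ d_i = −m·d_o = −(-4.86)·(124) = 602.6 cm.
1/f = 1/d_o + 1/d_i = 1/(124) + 1/(602.6) = 0.009724, so f = 103 cm.
Since f is positive, the thin lens is converging.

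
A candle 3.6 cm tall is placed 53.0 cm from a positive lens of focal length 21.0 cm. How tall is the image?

1/d_i = 1/f − 1/d_o = 1/(21.00) − 1/(53.0) = 0.02875, so d_i = 34.78 cm.
m = −d_i/d_o = -0.6562.
|h_i| = |m|·h_o = 0.6562 × 3.6 = 2.36 cm. The image is real, inverted and reduced, on the far side of the lens.

2.36 cm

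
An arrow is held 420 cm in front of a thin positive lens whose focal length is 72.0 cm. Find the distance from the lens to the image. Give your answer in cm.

86.9 cm

Lens equation: 1/d_i = 1/f − 1/d_o = 1/(72.00) − 1/(420) = 0.01389 − 0.002381 = 0.01151, so d_i = 86.9 cm.
The image is real, inverted and reduced, on the far side of the lens.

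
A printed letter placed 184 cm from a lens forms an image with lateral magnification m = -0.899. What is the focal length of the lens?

f = 87.1 cm (converging)

m = −d_i/d_o ⇒ d_i = −m·d_o = −(-0.899)·(184) = 165.4 cm.
1/f = 1/d_o + 1/d_i = 1/(184) + 1/(165.4) = 0.01148, so f = 87.1 cm.
Since f is positive, the lens is converging.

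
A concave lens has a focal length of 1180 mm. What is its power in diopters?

For a concave lens, f = −1180 mm.
f = -118 cm = -1.18 m.
P = 1/f = 1/(-1.18 m) = -0.847 D.

P = -0.847 D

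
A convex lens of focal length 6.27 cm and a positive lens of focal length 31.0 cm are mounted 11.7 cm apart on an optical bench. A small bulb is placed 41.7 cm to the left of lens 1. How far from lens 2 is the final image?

Lens 1: 1/d_i1 = 1/f₁ − 1/d_o1 = 1/(6.27) − 1/(41.7) = 0.1355, so d_i1 = 7.380 cm.
The intermediate image is 7.380 cm to the right of lens 1, which is 11.7 − (7.380) = 4.320 cm to the left of lens 2, so d_o2 = +4.320 cm.
Lens 2: 1/d_i2 = 1/f₂ − 1/d_o2 = 1/(31.0) − 1/(4.320) = -0.1992, so d_i2 = -5.02 cm.
The final image is virtual, 5.02 cm to the left of lens 2 (overall magnification ≈ -0.21).

5.02 cm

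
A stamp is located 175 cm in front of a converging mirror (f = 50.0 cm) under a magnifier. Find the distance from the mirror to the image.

Mirror equation: 1/s_i = 1/f − 1/s_o = 1/(50.00) − 1/(175) = 0.02000 − 0.005714 = 0.01429, so s_i = 70.0 cm.
The image is real, inverted and reduced, in front of the mirror.

70.0 cm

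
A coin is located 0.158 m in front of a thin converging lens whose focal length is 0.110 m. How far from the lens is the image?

Lens equation: 1/q = 1/f − 1/p = 1/(0.1100) − 1/(0.158) = 9.091 − 6.329 = 2.762, so q = 0.362 m.
The image is real, inverted and enlarged, on the far side of the lens.

0.362 m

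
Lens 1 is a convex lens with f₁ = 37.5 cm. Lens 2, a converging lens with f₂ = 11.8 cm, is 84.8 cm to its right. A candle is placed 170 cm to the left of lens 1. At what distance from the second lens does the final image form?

17.4 cm

Lens 1: 1/d_i1 = 1/f₁ − 1/d_o1 = 1/(37.5) − 1/(170) = 0.02078, so d_i1 = 48.11 cm.
The intermediate image is 48.11 cm to the right of lens 1, which is 84.8 − (48.11) = 36.69 cm to the left of lens 2, so d_o2 = +36.69 cm.
Lens 2: 1/d_i2 = 1/f₂ − 1/d_o2 = 1/(11.8) − 1/(36.69) = 0.05749, so d_i2 = 17.4 cm.
The final image is real, 17.4 cm to the right of lens 2 (overall magnification ≈ 0.13).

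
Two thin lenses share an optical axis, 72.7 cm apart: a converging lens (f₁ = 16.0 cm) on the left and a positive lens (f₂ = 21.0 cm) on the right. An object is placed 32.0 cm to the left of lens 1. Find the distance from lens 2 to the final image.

43.4 cm

Lens 1: 1/d_i1 = 1/f₁ − 1/d_o1 = 1/(16.0) − 1/(32.0) = 0.03125, so d_i1 = 32.00 cm.
The intermediate image is 32.00 cm to the right of lens 1, which is 72.7 − (32.00) = 40.70 cm to the left of lens 2, so d_o2 = +40.70 cm.
Lens 2: 1/d_i2 = 1/f₂ − 1/d_o2 = 1/(21.0) − 1/(40.70) = 0.02305, so d_i2 = 43.4 cm.
The final image is real, 43.4 cm to the right of lens 2 (overall magnification ≈ 1.1).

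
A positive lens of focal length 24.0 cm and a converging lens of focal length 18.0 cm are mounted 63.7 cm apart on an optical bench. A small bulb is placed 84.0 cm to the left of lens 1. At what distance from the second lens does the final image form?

44.8 cm

Lens 1: 1/d_i1 = 1/f₁ − 1/d_o1 = 1/(24.0) − 1/(84.0) = 0.02976, so d_i1 = 33.60 cm.
The intermediate image is 33.60 cm to the right of lens 1, which is 63.7 − (33.60) = 30.10 cm to the left of lens 2, so d_o2 = +30.10 cm.
Lens 2: 1/d_i2 = 1/f₂ − 1/d_o2 = 1/(18.0) − 1/(30.10) = 0.02233, so d_i2 = 44.8 cm.
The final image is real, 44.8 cm to the right of lens 2 (overall magnification ≈ 0.60).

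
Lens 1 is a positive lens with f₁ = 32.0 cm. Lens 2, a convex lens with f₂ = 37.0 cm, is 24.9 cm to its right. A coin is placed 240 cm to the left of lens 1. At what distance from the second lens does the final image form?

Lens 1: 1/d_i1 = 1/f₁ − 1/d_o1 = 1/(32.0) − 1/(240) = 0.02708, so d_i1 = 36.92 cm.
The intermediate image is 36.92 cm to the right of lens 1, which lies 12.02 cm to the right of lens 2 — a virtual object — so d_o2 = −12.02 cm.
Lens 2: 1/d_i2 = 1/f₂ − 1/d_o2 = 1/(37.0) − 1/(-12.02) = 0.1102, so d_i2 = 9.07 cm.
The final image is real, 9.07 cm to the right of lens 2 (overall magnification ≈ -0.12).

9.07 cm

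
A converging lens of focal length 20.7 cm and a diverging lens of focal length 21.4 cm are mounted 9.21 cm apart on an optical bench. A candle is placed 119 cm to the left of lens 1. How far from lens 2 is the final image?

61.1 cm

Lens 1: 1/d_i1 = 1/f₁ − 1/d_o1 = 1/(20.7) − 1/(119) = 0.03991, so d_i1 = 25.06 cm.
The intermediate image is 25.06 cm to the right of lens 1, which lies 15.85 cm to the right of lens 2 — a virtual object — so d_o2 = −15.85 cm.
Lens 2 is diverging, so f₂ = −21.4 cm.
Lens 2: 1/d_i2 = 1/f₂ − 1/d_o2 = 1/(-21.4) − 1/(-15.85) = 0.01636, so d_i2 = 61.1 cm.
The final image is real, 61.1 cm to the right of lens 2 (overall magnification ≈ -0.81).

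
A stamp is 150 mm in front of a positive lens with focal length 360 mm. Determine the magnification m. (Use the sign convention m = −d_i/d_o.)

m = +1.71

1/d_i = 1/f − 1/d_o = 1/(360.0) − 1/(150) = -0.003889, so d_i = -257.1 mm.
m = −d_i/d_o = −(-257.1)/(150) = +1.71.
The image is virtual, upright and enlarged, on the same side as the object.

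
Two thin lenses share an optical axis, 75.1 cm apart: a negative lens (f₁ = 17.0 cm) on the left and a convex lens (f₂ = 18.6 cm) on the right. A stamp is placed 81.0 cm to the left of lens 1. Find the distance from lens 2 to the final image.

Lens 1 is diverging, so f₁ = −17.0 cm.
Lens 1: 1/d_i1 = 1/f₁ − 1/d_o1 = 1/(-17.0) − 1/(81.0) = -0.07117, so d_i1 = -14.05 cm.
The intermediate image is 14.05 cm to the left of lens 1 (virtual), which is 75.1 − (-14.05) = 89.15 cm to the left of lens 2, so d_o2 = +89.15 cm.
Lens 2: 1/d_i2 = 1/f₂ − 1/d_o2 = 1/(18.6) − 1/(89.15) = 0.04255, so d_i2 = 23.5 cm.
The final image is real, 23.5 cm to the right of lens 2 (overall magnification ≈ -0.046).

23.5 cm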